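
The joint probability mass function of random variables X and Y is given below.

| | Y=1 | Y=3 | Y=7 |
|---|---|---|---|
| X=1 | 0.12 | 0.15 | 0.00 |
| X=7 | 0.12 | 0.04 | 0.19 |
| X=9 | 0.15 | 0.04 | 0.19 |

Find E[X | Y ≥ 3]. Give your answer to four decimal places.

P(Y ≥ 3) = 0.61.
Σ X·P over the event = 1·(0.15) + 7·(0.04) + 7·(0.19) + 9·(0.04) + 9·(0.19) = 3.83.
E[X | Y ≥ 3] = (3.83) / (0.61) = 6.2787.

6.2787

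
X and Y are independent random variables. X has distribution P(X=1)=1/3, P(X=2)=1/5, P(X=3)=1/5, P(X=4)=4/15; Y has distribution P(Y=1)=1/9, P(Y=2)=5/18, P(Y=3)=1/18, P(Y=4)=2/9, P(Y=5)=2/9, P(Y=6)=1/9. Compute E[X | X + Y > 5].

445/157

P(X + Y > 5) = 157/270.
Summing X·P(x,y) over outcomes with X + Y > 5 gives 89/54.
E[X | X + Y > 5] = (89/54) / (157/270) = 445/157.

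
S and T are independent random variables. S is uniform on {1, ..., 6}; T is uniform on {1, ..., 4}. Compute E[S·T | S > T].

145/14

P(S > T) = 7/12.
Summing ST·P(x,y) over outcomes with S > T gives 145/24.
E[S·T | S > T] = (145/24) / (7/12) = 145/14.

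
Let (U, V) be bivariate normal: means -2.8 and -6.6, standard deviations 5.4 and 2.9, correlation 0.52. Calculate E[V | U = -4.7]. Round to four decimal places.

-7.1306

The regression of V on U has slope ρ·σ_V/σ_U and passes through (μ_U, μ_V).
E[V | U=-4.7] = -6.6 + (0.52)·(2.9/5.4)·(-4.7 − (-2.8)) = -6.6 + (0.27926)·(-1.9) = -7.1306.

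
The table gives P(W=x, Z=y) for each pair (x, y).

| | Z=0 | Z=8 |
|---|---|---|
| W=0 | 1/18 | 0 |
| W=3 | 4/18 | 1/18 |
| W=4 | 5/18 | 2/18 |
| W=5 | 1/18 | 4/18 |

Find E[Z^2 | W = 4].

128/7

P(W = 4) = 7/18.
Summing Z^2·P(W=x,Z=y) over the conditioning event gives 64/9.
E[Z^2 | W = 4] = (64/9) / (7/18) = 128/7.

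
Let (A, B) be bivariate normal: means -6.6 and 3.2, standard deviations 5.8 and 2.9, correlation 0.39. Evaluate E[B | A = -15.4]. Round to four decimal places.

E[B | A=x] = μ_B + ρ(σ_B/σ_A)(x − μ_A) for jointly normal variables.
E[B | A=-15.4] = 3.2 + (0.39)·(2.9/5.8)·(-15.4 − (-6.6)) = 3.2 + (0.195)·(-8.8) = 1.4840.

1.4840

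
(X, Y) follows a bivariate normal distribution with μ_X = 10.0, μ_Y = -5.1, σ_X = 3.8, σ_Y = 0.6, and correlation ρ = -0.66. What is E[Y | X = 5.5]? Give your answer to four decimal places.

-4.6311

The regression of Y on X has slope ρ·σ_Y/σ_X and passes through (μ_X, μ_Y).
E[Y | X=5.5] = -5.1 + (-0.66)·(0.6/3.8)·(5.5 − (10.0)) = -5.1 + (-0.10421)·(-4.5) = -4.6311.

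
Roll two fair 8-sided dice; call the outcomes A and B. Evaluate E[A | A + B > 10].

19/3

P(A + B > 10) = 21/64.
Summing A·P(x,y) over outcomes with A + B > 10 gives 133/64.
E[A | A + B > 10] = (133/64) / (21/64) = 19/3.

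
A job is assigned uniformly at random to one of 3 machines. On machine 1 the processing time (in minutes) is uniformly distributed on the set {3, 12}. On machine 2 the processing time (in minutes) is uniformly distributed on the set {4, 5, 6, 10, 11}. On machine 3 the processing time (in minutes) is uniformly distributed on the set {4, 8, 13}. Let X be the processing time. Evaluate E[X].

691/90

E[X | machine 1] = (3+12)/2 = 15/2.
E[X | machine 2] = (4+5+6+10+11)/5 = 36/5.
E[X | machine 3] = (4+8+13)/3 = 25/3.
By the law of total expectation,
E[X] = (1/3)·(15/2) + (1/3)·(36/5) + (1/3)·(25/3) = 691/90.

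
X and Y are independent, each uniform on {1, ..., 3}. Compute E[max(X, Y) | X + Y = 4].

Outcomes with X + Y = 4: (1,3), (2,2), (3,1), each with probability 1/9.
E[max(X, Y) | X + Y = 4] = (3 + 2 + 3) / 3 = 8/3.

8/3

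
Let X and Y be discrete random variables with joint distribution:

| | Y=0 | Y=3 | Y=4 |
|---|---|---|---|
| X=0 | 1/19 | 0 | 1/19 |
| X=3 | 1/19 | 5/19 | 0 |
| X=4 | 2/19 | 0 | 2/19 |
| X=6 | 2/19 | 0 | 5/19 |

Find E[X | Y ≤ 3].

P(Y ≤ 3) = 11/19.
Σ X·P over the event = 0·(1/19) + 3·(1/19) + 3·(5/19) + 4·(2/19) + 6·(2/19) = 2.
E[X | Y ≤ 3] = (2) / (11/19) = 38/11.

38/11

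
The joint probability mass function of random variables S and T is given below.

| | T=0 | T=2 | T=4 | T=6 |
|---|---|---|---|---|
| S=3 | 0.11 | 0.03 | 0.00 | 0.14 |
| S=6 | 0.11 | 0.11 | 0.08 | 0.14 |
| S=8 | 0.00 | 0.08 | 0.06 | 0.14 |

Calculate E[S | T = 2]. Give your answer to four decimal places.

6.3182

P(T = 2) = 0.22.
Σ S·P over the event = 3·(0.03) + 6·(0.11) + 8·(0.08) = 1.39.
E[S | T = 2] = (1.39) / (0.22) = 6.3182.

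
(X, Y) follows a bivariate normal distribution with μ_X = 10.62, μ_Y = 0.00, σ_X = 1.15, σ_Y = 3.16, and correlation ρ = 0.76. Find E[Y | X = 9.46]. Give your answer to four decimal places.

For a bivariate normal, E[Y | X=x] = μ_Y + ρ·(σ_Y/σ_X)·(x − μ_X).
E[Y | X=9.46] = 0.00 + (0.76)·(3.16/1.15)·(9.46 − (10.62)) = 0.00 + (2.08835)·(-1.16) = -2.4225.

-2.4225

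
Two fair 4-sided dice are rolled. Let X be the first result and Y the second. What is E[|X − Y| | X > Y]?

Outcomes with X > Y: (2,1), (3,1), (3,2), (4,1), (4,2), (4,3), each with probability 1/16.
E[|X − Y| | X > Y] = (1 + 2 + 1 + 3 + 2 + 1) / 6 = 5/3.

5/3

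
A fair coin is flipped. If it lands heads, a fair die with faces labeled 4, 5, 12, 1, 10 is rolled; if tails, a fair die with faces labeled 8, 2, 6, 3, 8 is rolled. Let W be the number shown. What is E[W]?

E[W | heads] = (4+5+12+1+10)/5 = 32/5.
E[W | tails] = (8+2+6+3+8)/5 = 27/5.
By the law of total expectation,
E[W] = (1/2)·(32/5) + (1/2)·(27/5) = 59/10.

59/10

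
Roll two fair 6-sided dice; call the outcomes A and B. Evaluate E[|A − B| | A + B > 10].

P(A + B > 10) = 1/12.
Summing |A−B|·P(x,y) over outcomes with A + B > 10 gives 1/18.
E[|A − B| | A + B > 10] = (1/18) / (1/12) = 2/3.

2/3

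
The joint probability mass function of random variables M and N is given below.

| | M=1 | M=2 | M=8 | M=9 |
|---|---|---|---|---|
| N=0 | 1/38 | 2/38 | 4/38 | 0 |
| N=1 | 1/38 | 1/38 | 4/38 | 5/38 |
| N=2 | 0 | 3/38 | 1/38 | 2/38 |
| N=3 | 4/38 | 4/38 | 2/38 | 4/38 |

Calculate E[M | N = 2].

P(N = 2) = 3/19.
Σ M·P over the event = 2·(3/38) + 8·(1/38) + 9·(2/38) = 16/19.
E[M | N = 2] = (16/19) / (3/19) = 16/3.

16/3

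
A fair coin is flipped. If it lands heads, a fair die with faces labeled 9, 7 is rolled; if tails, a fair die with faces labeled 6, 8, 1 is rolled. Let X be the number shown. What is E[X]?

E[X | heads] = (9+7)/2 = 8.
E[X | tails] = (6+8+1)/3 = 5.
By the law of total expectation,
E[X] = (1/2)·(8) + (1/2)·(5) = 13/2.

13/2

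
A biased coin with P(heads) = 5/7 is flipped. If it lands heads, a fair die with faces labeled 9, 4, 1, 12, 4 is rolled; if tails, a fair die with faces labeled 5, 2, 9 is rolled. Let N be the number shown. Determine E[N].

E[N | heads] = (9+4+1+12+4)/5 = 6.
E[N | tails] = (5+2+9)/3 = 16/3.
By the law of total expectation,
E[N] = (5/7)·(6) + (2/7)·(16/3) = 122/21.

122/21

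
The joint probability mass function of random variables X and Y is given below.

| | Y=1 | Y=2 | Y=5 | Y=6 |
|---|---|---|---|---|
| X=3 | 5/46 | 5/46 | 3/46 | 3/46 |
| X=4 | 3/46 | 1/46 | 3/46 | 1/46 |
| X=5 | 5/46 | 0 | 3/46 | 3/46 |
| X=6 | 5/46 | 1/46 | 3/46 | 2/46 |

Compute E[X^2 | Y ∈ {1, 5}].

P(Y ∈ {1, 5}) = 15/23.
Summing X^2·P(X=x,Y=y) over the conditioning event gives 328/23.
E[X^2 | Y ∈ {1, 5}] = (328/23) / (15/23) = 328/15.

328/15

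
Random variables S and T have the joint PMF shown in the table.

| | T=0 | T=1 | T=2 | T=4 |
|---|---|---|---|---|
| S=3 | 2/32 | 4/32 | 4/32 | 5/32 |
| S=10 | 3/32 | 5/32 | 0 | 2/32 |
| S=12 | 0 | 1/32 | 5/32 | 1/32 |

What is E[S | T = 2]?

8

P(T = 2) = 9/32.
Summing S·P(S=x,T=y) over the conditioning event gives 9/4.
E[S | T = 2] = (9/4) / (9/32) = 8.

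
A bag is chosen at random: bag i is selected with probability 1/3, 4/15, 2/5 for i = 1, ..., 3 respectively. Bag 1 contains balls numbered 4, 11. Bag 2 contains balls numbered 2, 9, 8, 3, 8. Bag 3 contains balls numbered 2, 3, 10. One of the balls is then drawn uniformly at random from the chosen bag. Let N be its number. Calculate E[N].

E[N | bag 1] = (4+11)/2 = 15/2.
E[N | bag 2] = (2+9+8+3+8)/5 = 6.
E[N | bag 3] = (2+3+10)/3 = 5.
By the law of total expectation,
E[N] = (1/3)·(15/2) + (4/15)·(6) + (2/5)·(5) = 61/10.

61/10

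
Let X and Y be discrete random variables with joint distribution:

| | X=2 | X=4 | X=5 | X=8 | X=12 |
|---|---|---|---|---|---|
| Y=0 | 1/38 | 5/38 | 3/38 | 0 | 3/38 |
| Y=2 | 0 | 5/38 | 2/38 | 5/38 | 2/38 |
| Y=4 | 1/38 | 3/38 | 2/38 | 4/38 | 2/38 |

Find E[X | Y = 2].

47/7

P(Y = 2) = 7/19.
Σ X·P over the event = 4·(5/38) + 5·(2/38) + 8·(5/38) + 12·(2/38) = 47/19.
E[X | Y = 2] = (47/19) / (7/19) = 47/7.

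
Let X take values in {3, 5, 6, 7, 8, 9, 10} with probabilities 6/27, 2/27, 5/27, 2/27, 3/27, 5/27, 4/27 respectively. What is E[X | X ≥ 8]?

P(X ≥ 8) = 4/9.
Σ over the event: 8·1/9 + 9·5/27 + 10·4/27 = 109/27.
E[X | X ≥ 8] = (109/27) / (4/9) = 109/12.

109/12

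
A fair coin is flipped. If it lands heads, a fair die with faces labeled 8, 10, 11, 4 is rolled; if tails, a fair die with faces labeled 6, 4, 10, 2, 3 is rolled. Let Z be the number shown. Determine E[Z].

53/8

E[Z | heads] = (8+10+11+4)/4 = 33/4.
E[Z | tails] = (6+4+10+2+3)/5 = 5.
By the law of total expectation,
E[Z] = (1/2)·(33/4) + (1/2)·(5) = 53/8.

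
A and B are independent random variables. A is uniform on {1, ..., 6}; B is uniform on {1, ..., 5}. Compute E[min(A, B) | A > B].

7/3

P(A > B) = 1/2.
Summing min(A,B)·P(x,y) over outcomes with A > B gives 7/6.
E[min(A, B) | A > B] = (7/6) / (1/2) = 7/3.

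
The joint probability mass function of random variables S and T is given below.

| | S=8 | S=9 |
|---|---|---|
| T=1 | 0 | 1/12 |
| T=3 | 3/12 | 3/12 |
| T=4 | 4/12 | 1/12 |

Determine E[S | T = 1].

9

P(T = 1) = 1/12.
Σ S·P over the event = 9·(1/12) = 3/4.
E[S | T = 1] = (3/4) / (1/12) = 9.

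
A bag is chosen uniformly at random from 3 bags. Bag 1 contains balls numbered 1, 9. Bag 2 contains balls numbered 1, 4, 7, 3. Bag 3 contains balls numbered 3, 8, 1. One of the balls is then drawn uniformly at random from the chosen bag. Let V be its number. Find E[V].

E[V | bag 1] = (1+9)/2 = 5.
E[V | bag 2] = (1+4+7+3)/4 = 15/4.
E[V | bag 3] = (3+8+1)/3 = 4.
By the law of total expectation,
E[V] = (1/3)·(5) + (1/3)·(15/4) + (1/3)·(4) = 17/4.

17/4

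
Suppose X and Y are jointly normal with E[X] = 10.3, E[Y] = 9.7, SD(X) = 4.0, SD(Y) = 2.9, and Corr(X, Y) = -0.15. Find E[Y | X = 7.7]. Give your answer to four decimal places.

9.9828

E[Y | X=x] = μ_Y + ρ(σ_Y/σ_X)(x − μ_X) for jointly normal variables.
E[Y | X=7.7] = 9.7 + (-0.15)·(2.9/4.0)·(7.7 − (10.3)) = 9.7 + (-0.10875)·(-2.6) = 9.9828.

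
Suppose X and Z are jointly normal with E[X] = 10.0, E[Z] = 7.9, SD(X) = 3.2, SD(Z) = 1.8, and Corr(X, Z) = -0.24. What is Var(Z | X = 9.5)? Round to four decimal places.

The conditional variance in a bivariate normal is σ_Z²(1 − ρ²), independent of x.
Var(Z | X=9.5) = (1.8)²·(1 − (-0.24)²) = 3.24·0.9424 = 3.0534.

3.0534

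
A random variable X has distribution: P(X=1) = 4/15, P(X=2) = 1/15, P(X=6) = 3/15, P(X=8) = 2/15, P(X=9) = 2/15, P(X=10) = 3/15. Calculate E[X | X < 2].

1

P(X < 2) = 4/15.
Σ over the event: 1·4/15 = 4/15.
E[X | X < 2] = (4/15) / (4/15) = 1.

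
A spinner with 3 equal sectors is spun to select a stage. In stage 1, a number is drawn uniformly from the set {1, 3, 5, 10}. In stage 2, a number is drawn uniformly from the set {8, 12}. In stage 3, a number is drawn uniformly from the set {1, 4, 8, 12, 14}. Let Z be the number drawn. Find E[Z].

E[Z | stage 1] = (1+3+5+10)/4 = 19/4.
E[Z | stage 2] = (8+12)/2 = 10.
E[Z | stage 3] = (1+4+8+12+14)/5 = 39/5.
By the law of total expectation,
E[Z] = (1/3)·(19/4) + (1/3)·(10) + (1/3)·(39/5) = 451/60.

451/60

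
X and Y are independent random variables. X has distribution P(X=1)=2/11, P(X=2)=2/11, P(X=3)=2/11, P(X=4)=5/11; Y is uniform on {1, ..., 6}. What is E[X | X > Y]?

P(X > Y) = 7/22.
Summing X·P(x,y) over outcomes with X > Y gives 38/33.
E[X | X > Y] = (38/33) / (7/22) = 76/21.

76/21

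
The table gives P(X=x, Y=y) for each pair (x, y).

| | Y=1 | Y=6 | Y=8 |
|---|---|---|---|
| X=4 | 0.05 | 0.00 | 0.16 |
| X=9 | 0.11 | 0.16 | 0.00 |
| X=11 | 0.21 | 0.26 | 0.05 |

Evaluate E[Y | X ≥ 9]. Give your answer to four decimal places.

4.1013

P(X ≥ 9) = 0.79.
Summing Y·P(X=x,Y=y) over the conditioning event gives 3.24.
E[Y | X ≥ 9] = (3.24) / (0.79) = 4.1013.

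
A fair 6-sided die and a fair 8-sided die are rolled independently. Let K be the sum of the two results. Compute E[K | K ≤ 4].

P(K ≤ 4) = 1/8.
Σ over the event: 2·1/48 + 3·1/24 + 4·1/16 = 5/12.
E[K | K ≤ 4] = (5/12) / (1/8) = 10/3.

10/3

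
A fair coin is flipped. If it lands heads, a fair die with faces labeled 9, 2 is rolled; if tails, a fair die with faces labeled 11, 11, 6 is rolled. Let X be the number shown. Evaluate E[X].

89/12

E[X | heads] = (9+2)/2 = 11/2.
E[X | tails] = (11+11+6)/3 = 28/3.
By the law of total expectation,
E[X] = (1/2)·(11/2) + (1/2)·(28/3) = 89/12.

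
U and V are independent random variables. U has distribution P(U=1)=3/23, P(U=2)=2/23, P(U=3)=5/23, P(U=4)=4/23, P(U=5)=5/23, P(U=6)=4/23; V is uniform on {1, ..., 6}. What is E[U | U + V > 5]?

226/53

P(U + V > 5) = 53/69.
Summing U·P(x,y) over outcomes with U + V > 5 gives 226/69.
E[U | U + V > 5] = (226/69) / (53/69) = 226/53.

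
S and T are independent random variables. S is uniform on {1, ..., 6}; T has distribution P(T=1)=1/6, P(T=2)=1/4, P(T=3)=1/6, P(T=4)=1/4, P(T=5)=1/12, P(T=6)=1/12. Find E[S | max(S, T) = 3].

P(max(S, T) = 3) = 11/72.
Summing S·P(x,y) over outcomes with max(S, T) = 3 gives 3/8.
E[S | max(S, T) = 3] = (3/8) / (11/72) = 27/11.

27/11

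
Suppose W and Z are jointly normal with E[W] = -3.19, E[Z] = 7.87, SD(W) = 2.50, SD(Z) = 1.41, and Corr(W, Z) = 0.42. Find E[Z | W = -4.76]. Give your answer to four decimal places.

The regression of Z on W has slope ρ·σ_Z/σ_W and passes through (μ_W, μ_Z).
E[Z | W=-4.76] = 7.87 + (0.42)·(1.41/2.50)·(-4.76 − (-3.19)) = 7.87 + (0.23688)·(-1.57) = 7.4981.

7.4981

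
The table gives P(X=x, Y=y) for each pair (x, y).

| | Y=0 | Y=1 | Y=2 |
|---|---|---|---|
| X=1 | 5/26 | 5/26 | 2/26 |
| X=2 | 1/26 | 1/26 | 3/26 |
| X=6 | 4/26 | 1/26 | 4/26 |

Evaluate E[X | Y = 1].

13/7

P(Y = 1) = 7/26.
Summing X·P(X=x,Y=y) over the conditioning event gives 1/2.
E[X | Y = 1] = (1/2) / (7/26) = 13/7.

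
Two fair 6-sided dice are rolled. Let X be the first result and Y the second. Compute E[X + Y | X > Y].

P(X > Y) = 5/12.
Summing (X+Y)·P(x,y) over outcomes with X > Y gives 35/12.
E[X + Y | X > Y] = (35/12) / (5/12) = 7.

7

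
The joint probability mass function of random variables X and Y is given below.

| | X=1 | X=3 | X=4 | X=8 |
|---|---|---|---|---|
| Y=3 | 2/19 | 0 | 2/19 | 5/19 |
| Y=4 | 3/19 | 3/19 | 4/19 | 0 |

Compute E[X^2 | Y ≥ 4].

P(Y ≥ 4) = 10/19.
Σ X^2·P over the event = 1·(3/19) + 9·(3/19) + 16·(4/19) = 94/19.
E[X^2 | Y ≥ 4] = (94/19) / (10/19) = 47/5.

47/5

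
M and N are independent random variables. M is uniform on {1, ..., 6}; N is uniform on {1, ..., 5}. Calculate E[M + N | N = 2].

Outcomes with N = 2: (1,2), (2,2), (3,2), (4,2), (5,2), (6,2), each with probability 1/30.
E[M + N | N = 2] = (3 + 4 + 5 + 6 + 7 + 8) / 6 = 11/2.

11/2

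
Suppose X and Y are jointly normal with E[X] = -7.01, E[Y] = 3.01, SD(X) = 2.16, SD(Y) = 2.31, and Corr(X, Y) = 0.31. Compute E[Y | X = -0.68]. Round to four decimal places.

For a bivariate normal, E[Y | X=x] = μ_Y + ρ·(σ_Y/σ_X)·(x − μ_X).
E[Y | X=-0.68] = 3.01 + (0.31)·(2.31/2.16)·(-0.68 − (-7.01)) = 3.01 + (0.33153)·(6.33) = 5.1086.

5.1086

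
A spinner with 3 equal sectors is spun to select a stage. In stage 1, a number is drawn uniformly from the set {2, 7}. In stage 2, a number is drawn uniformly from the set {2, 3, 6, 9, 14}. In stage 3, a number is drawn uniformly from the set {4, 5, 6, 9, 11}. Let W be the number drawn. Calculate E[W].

E[W | stage 1] = (2+7)/2 = 9/2.
E[W | stage 2] = (2+3+6+9+14)/5 = 34/5.
E[W | stage 3] = (4+5+6+9+11)/5 = 7.
E[W] = (1/3)·(9/2) + (1/3)·(34/5) + (1/3)·(7) = 61/10.

61/10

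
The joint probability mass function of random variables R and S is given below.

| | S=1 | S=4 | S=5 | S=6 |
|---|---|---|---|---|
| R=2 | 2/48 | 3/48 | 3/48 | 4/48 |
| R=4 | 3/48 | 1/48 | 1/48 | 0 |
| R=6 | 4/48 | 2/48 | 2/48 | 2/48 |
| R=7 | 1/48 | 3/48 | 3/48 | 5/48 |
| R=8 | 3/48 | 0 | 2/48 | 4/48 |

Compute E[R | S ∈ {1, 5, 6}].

217/39

P(S ∈ {1, 5, 6}) = 13/16.
Summing R·P(R=x,S=y) over the conditioning event gives 217/48.
E[R | S ∈ {1, 5, 6}] = (217/48) / (13/16) = 217/39.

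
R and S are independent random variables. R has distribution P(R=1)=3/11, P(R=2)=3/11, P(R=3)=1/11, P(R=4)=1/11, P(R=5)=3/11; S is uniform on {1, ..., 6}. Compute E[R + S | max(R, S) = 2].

P(max(R, S) = 2) = 3/22.
Summing (R+S)·P(x,y) over outcomes with max(R, S) = 2 gives 5/11.
E[R + S | max(R, S) = 2] = (5/11) / (3/22) = 10/3.

10/3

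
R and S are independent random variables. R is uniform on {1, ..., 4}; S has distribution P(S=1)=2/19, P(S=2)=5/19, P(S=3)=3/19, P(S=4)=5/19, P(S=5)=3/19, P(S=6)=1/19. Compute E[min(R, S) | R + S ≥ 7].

P(R + S ≥ 7) = 13/38.
Summing min(R,S)·P(x,y) over outcomes with R + S ≥ 7 gives 81/76.
E[min(R, S) | R + S ≥ 7] = (81/76) / (13/38) = 81/26.

81/26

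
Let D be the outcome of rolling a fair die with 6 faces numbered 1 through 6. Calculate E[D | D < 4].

Given D < 4, D is equally likely to be any of {1, 2, 3}.
E[D | D < 4] = (1 + 2 + 3) / 3 = 2.

2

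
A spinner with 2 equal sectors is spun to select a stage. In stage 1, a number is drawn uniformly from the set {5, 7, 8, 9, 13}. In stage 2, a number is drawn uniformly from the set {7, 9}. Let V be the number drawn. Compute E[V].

E[V | stage 1] = (5+7+8+9+13)/5 = 42/5.
E[V | stage 2] = (7+9)/2 = 8.
By the law of total expectation,
E[V] = (1/2)·(42/5) + (1/2)·(8) = 41/5.

41/5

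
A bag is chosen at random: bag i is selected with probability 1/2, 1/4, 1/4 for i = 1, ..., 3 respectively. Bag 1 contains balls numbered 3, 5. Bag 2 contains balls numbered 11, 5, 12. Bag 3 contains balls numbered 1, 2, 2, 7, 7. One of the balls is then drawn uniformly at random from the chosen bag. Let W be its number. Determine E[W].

317/60

E[W | bag 1] = (3+5)/2 = 4.
E[W | bag 2] = (11+5+12)/3 = 28/3.
E[W | bag 3] = (1+2+2+7+7)/5 = 19/5.
E[W] = (1/2)·(4) + (1/4)·(28/3) + (1/4)·(19/5) = 317/60.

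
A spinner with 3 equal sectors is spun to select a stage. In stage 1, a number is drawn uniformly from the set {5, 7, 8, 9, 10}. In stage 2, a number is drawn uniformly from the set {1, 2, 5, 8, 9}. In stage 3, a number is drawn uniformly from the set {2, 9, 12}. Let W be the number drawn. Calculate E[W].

E[W | stage 1] = (5+7+8+9+10)/5 = 39/5.
E[W | stage 2] = (1+2+5+8+9)/5 = 5.
E[W | stage 3] = (2+9+12)/3 = 23/3.
E[W] = (1/3)·(39/5) + (1/3)·(5) + (1/3)·(23/3) = 307/45.

307/45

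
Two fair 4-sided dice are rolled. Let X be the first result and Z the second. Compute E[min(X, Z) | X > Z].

P(X > Z) = 3/8.
Summing min(X,Z)·P(x,y) over outcomes with X > Z gives 5/8.
E[min(X, Z) | X > Z] = (5/8) / (3/8) = 5/3.

5/3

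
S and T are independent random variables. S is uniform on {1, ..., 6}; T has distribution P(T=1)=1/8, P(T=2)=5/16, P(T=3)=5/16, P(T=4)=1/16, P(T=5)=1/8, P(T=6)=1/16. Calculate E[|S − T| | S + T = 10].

P(S + T = 10) = 1/24.
Summing |S−T|·P(x,y) over outcomes with S + T = 10 gives 1/24.
E[|S − T| | S + T = 10] = (1/24) / (1/24) = 1.

1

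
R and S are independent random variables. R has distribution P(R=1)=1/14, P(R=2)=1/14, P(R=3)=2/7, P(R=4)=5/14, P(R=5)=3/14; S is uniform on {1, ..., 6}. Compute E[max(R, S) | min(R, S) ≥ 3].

115/24

P(min(R, S) ≥ 3) = 4/7.
Summing max(R,S)·P(x,y) over outcomes with min(R, S) ≥ 3 gives 115/42.
E[max(R, S) | min(R, S) ≥ 3] = (115/42) / (4/7) = 115/24.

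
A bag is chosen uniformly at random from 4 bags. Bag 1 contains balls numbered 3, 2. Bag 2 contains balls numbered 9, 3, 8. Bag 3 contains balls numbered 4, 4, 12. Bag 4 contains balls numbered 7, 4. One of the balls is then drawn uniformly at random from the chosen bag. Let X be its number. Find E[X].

E[X | bag 1] = (3+2)/2 = 5/2.
E[X | bag 2] = (9+3+8)/3 = 20/3.
E[X | bag 3] = (4+4+12)/3 = 20/3.
E[X | bag 4] = (7+4)/2 = 11/2.
By the law of total expectation,
E[X] = (1/4)·(5/2) + (1/4)·(20/3) + (1/4)·(20/3) + (1/4)·(11/2) = 16/3.

16/3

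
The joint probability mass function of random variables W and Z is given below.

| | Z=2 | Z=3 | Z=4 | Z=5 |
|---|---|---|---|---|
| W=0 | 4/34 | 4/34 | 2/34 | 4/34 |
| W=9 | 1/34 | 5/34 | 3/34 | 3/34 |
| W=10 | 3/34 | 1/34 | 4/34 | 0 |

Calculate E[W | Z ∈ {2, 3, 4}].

P(Z ∈ {2, 3, 4}) = 27/34.
Summing W·P(W=x,Z=y) over the conditioning event gives 161/34.
E[W | Z ∈ {2, 3, 4}] = (161/34) / (27/34) = 161/27.

161/27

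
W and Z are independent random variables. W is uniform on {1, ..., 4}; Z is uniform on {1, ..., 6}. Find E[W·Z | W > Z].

35/6

P(W > Z) = 1/4.
Summing WZ·P(x,y) over outcomes with W > Z gives 35/24.
E[W·Z | W > Z] = (35/24) / (1/4) = 35/6.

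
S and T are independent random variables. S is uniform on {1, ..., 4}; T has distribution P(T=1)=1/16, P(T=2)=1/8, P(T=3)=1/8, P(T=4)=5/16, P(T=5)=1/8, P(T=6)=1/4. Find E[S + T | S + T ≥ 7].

273/34

P(S + T ≥ 7) = 17/32.
Summing (S+T)·P(x,y) over outcomes with S + T ≥ 7 gives 273/64.
E[S + T | S + T ≥ 7] = (273/64) / (17/32) = 273/34.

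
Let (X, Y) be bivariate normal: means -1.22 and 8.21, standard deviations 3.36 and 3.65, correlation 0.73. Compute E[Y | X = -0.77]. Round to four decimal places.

8.5669

For a bivariate normal, E[Y | X=x] = μ_Y + ρ·(σ_Y/σ_X)·(x − μ_X).
E[Y | X=-0.77] = 8.21 + (0.73)·(3.65/3.36)·(-0.77 − (-1.22)) = 8.21 + (0.79301)·(0.45) = 8.5669.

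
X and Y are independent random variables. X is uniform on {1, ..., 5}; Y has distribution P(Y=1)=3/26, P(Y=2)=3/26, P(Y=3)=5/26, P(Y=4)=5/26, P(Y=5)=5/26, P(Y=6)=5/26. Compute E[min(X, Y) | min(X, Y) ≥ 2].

71/23

P(min(X, Y) ≥ 2) = 46/65.
Summing min(X,Y)·P(x,y) over outcomes with min(X, Y) ≥ 2 gives 142/65.
E[min(X, Y) | min(X, Y) ≥ 2] = (142/65) / (46/65) = 71/23.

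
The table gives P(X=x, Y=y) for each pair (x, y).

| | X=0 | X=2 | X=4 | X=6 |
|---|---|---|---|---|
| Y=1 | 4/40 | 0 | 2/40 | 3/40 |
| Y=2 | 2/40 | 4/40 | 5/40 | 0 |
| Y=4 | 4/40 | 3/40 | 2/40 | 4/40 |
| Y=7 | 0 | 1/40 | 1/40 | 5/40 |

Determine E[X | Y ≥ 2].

P(Y ≥ 2) = 31/40.
Summing X·P(X=x,Y=y) over the conditioning event gives 51/20.
E[X | Y ≥ 2] = (51/20) / (31/40) = 102/31.

102/31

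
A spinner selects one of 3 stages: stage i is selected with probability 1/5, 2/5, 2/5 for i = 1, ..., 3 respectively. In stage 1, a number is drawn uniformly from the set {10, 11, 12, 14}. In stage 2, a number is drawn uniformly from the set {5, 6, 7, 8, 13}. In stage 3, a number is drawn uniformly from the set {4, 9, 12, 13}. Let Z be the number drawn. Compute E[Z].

E[Z | stage 1] = (10+11+12+14)/4 = 47/4.
E[Z | stage 2] = (5+6+7+8+13)/5 = 39/5.
E[Z | stage 3] = (4+9+12+13)/4 = 19/2.
E[Z] = (1/5)·(47/4) + (2/5)·(39/5) + (2/5)·(19/2) = 927/100.

927/100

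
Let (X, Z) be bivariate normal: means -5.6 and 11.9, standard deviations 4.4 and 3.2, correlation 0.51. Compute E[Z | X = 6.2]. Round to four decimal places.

16.2767

For a bivariate normal, E[Z | X=x] = μ_Z + ρ·(σ_Z/σ_X)·(x − μ_X).
E[Z | X=6.2] = 11.9 + (0.51)·(3.2/4.4)·(6.2 − (-5.6)) = 11.9 + (0.37091)·(11.8) = 16.2767.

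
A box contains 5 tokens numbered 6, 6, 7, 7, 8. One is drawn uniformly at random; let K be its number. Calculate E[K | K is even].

20/3

P(K is even) = 3/5.
Σ over the event: 6·2/5 + 8·1/5 = 4.
E[K | K is even] = (4) / (3/5) = 20/3.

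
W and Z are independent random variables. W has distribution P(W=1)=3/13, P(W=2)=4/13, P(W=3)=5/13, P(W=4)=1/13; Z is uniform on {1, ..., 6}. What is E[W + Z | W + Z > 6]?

P(W + Z > 6) = 5/13.
Summing (W+Z)·P(x,y) over outcomes with W + Z > 6 gives 235/78.
E[W + Z | W + Z > 6] = (235/78) / (5/13) = 47/6.

47/6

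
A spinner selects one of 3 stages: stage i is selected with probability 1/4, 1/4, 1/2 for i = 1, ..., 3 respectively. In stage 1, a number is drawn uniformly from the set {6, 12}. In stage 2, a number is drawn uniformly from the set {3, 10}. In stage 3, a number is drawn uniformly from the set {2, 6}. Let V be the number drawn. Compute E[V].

E[V | stage 1] = (6+12)/2 = 9.
E[V | stage 2] = (3+10)/2 = 13/2.
E[V | stage 3] = (2+6)/2 = 4.
E[V] = (1/4)·(9) + (1/4)·(13/2) + (1/2)·(4) = 47/8.

47/8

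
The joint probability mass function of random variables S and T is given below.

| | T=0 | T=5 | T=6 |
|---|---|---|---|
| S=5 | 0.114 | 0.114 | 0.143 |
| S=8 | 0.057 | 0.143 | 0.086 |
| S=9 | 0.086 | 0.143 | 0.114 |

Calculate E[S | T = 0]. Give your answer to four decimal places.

7.0039

P(T = 0) = 0.257.
Σ S·P over the event = 5·(0.114) + 8·(0.057) + 9·(0.086) = 1.800.
E[S | T = 0] = (1.800) / (0.257) = 7.0039.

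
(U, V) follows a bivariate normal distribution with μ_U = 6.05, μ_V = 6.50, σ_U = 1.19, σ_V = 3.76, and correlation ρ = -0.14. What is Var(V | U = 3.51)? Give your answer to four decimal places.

13.8605

For a bivariate normal, Var(V | U=x) = σ_V²(1 − ρ²).
Var(V | U=3.51) = (3.76)²·(1 − (-0.14)²) = 14.1376·0.9804 = 13.8605.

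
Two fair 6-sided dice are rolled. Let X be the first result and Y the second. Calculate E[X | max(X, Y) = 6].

P(max(X, Y) = 6) = 11/36.
Summing X·P(x,y) over outcomes with max(X, Y) = 6 gives 17/12.
E[X | max(X, Y) = 6] = (17/12) / (11/36) = 51/11.

51/11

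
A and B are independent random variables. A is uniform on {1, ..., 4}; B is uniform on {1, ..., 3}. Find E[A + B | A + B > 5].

19/3

Outcomes with A + B > 5: (3,3), (4,2), (4,3), each with probability 1/12.
E[A + B | A + B > 5] = (6 + 6 + 7) / 3 = 19/3.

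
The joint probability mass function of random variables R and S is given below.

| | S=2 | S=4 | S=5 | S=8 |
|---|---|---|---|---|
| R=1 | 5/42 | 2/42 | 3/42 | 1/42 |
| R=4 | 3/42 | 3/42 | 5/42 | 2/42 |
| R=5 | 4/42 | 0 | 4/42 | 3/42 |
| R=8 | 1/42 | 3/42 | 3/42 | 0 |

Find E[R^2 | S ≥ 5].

23

P(S ≥ 5) = 1/2.
Σ R^2·P over the event = 1·(3/42) + 1·(1/42) + 16·(5/42) + 16·(2/42) + 25·(4/42) + 25·(3/42) + 64·(3/42) = 23/2.
E[R^2 | S ≥ 5] = (23/2) / (1/2) = 23.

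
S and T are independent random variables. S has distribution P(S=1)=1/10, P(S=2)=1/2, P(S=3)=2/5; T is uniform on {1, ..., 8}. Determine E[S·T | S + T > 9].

20

P(S + T > 9) = 13/80.
Summing ST·P(x,y) over outcomes with S + T > 9 gives 13/4.
E[S·T | S + T > 9] = (13/4) / (13/80) = 20.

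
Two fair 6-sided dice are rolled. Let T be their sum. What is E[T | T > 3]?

P(T > 3) = 11/12.
E[T | T > 3] = (61/9) / (11/12) = 244/33.

244/33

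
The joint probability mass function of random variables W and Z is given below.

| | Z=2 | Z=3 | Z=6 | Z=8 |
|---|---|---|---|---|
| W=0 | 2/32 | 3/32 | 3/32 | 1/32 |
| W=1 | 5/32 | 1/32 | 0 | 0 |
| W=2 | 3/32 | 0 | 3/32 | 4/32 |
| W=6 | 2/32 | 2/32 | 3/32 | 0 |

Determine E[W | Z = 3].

P(Z = 3) = 3/16.
Summing W·P(W=x,Z=y) over the conditioning event gives 13/32.
E[W | Z = 3] = (13/32) / (3/16) = 13/6.

13/6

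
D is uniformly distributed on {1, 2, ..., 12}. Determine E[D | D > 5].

9

Given D > 5, D is equally likely to be any of {6, 7, 8, 9, 10, 11, 12}.
E[D | D > 5] = (6 + 7 + 8 + 9 + 10 + 11 + 12) / 7 = 9.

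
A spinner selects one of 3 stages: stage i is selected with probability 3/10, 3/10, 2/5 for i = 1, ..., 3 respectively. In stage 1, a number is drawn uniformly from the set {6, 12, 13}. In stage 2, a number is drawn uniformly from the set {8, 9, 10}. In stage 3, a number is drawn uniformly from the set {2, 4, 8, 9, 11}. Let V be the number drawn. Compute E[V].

E[V | stage 1] = (6+12+13)/3 = 31/3.
E[V | stage 2] = (8+9+10)/3 = 9.
E[V | stage 3] = (2+4+8+9+11)/5 = 34/5.
By the law of total expectation,
E[V] = (3/10)·(31/3) + (3/10)·(9) + (2/5)·(34/5) = 213/25.

213/25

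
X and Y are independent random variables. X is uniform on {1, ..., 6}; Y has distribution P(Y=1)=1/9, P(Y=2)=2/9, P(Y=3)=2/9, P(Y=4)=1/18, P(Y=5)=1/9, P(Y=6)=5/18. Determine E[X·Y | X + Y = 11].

P(X + Y = 11) = 7/108.
Summing XY·P(x,y) over outcomes with X + Y = 11 gives 35/18.
E[X·Y | X + Y = 11] = (35/18) / (7/108) = 30.

30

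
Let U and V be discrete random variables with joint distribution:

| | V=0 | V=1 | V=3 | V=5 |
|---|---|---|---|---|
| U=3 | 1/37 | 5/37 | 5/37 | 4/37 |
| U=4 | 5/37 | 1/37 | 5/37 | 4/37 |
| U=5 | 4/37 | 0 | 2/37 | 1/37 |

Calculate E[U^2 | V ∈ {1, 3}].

P(V ∈ {1, 3}) = 18/37.
Summing U^2·P(U=x,V=y) over the conditioning event gives 236/37.
E[U^2 | V ∈ {1, 3}] = (236/37) / (18/37) = 118/9.

118/9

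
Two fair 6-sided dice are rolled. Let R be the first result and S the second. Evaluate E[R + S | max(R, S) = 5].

70/9

Outcomes with max(R, S) = 5: (1,5), (2,5), (3,5), (4,5), (5,1), (5,2), (5,3), (5,4), (5,5), each with probability 1/36.
E[R + S | max(R, S) = 5] = (6 + 7 + 8 + 9 + 6 + 7 + 8 + 9 + 10) / 9 = 70/9.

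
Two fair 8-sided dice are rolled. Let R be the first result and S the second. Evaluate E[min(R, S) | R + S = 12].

Outcomes with R + S = 12: (4,8), (5,7), (6,6), (7,5), (8,4), each with probability 1/64.
E[min(R, S) | R + S = 12] = (4 + 5 + 6 + 5 + 4) / 5 = 24/5.

24/5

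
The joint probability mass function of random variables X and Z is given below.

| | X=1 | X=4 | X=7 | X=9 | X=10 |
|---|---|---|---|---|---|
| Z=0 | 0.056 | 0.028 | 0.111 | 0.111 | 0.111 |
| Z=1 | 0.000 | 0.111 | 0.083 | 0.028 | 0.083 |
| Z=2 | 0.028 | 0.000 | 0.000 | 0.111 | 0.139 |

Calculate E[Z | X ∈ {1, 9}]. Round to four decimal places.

P(X ∈ {1, 9}) = 0.334.
Σ Z·P over the event = 0·(0.056) + 2·(0.028) + 0·(0.111) + 1·(0.028) + 2·(0.111) = 0.306.
E[Z | X ∈ {1, 9}] = (0.306) / (0.334) = 0.9162.

0.9162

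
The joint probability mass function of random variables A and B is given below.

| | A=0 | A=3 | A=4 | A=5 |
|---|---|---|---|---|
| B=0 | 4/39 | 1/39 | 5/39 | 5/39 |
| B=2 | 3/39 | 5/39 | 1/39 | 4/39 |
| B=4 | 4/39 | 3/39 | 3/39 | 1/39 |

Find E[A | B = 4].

26/11

P(B = 4) = 11/39.
Σ A·P over the event = 0·(4/39) + 3·(3/39) + 4·(3/39) + 5·(1/39) = 2/3.
E[A | B = 4] = (2/3) / (11/39) = 26/11.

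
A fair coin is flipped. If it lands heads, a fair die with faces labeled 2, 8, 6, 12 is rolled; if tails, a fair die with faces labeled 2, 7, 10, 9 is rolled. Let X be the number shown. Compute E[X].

7

E[X | heads] = (2+8+6+12)/4 = 7.
E[X | tails] = (2+7+10+9)/4 = 7.
E[X] = (1/2)·(7) + (1/2)·(7) = 7.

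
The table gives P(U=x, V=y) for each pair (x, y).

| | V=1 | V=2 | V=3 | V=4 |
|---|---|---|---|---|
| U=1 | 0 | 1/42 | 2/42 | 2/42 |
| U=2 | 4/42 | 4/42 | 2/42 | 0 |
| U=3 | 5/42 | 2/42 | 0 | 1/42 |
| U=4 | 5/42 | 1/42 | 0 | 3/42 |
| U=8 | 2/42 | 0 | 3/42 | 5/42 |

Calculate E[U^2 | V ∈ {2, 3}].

253/15

P(V ∈ {2, 3}) = 5/14.
Σ U^2·P over the event = 1·(1/42) + 1·(2/42) + 4·(4/42) + 4·(2/42) + 9·(2/42) + 16·(1/42) + 64·(3/42) = 253/42.
E[U^2 | V ∈ {2, 3}] = (253/42) / (5/14) = 253/15.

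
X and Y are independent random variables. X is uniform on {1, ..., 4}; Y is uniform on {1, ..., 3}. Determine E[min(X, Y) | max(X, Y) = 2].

4/3

Outcomes with max(X, Y) = 2: (1,2), (2,1), (2,2), each with probability 1/12.
E[min(X, Y) | max(X, Y) = 2] = (1 + 1 + 2) / 3 = 4/3.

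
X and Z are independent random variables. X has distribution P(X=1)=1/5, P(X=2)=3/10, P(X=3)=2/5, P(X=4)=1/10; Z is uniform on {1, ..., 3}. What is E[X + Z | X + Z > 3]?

113/23

P(X + Z > 3) = 23/30.
Summing (X+Z)·P(x,y) over outcomes with X + Z > 3 gives 113/30.
E[X + Z | X + Z > 3] = (113/30) / (23/30) = 113/23.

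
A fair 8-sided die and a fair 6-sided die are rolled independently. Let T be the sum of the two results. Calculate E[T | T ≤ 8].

160/27

P(T ≤ 8) = 9/16.
Σ over the event: 2·1/48 + 3·1/24 + 4·1/16 + 5·1/12 + 6·5/48 + 7·1/8 + 8·1/8 = 10/3.
E[T | T ≤ 8] = (10/3) / (9/16) = 160/27.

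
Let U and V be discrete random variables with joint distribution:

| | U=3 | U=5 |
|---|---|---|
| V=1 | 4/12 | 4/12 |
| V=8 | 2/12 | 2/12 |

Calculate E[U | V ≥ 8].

4

P(V ≥ 8) = 1/3.
Σ U·P over the event = 3·(2/12) + 5·(2/12) = 4/3.
E[U | V ≥ 8] = (4/3) / (1/3) = 4.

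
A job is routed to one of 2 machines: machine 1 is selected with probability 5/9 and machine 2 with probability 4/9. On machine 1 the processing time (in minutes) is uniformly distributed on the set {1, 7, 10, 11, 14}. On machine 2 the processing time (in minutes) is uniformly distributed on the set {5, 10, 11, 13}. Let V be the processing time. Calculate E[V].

E[V | machine 1] = (1+7+10+11+14)/5 = 43/5.
E[V | machine 2] = (5+10+11+13)/4 = 39/4.
By the law of total expectation,
E[V] = (5/9)·(43/5) + (4/9)·(39/4) = 82/9.

82/9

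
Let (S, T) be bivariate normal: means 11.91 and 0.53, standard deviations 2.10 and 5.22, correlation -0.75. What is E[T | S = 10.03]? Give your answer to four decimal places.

4.0349

For a bivariate normal, E[T | S=x] = μ_T + ρ·(σ_T/σ_S)·(x − μ_S).
E[T | S=10.03] = 0.53 + (-0.75)·(5.22/2.10)·(10.03 − (11.91)) = 0.53 + (-1.8643)·(-1.88) = 4.0349.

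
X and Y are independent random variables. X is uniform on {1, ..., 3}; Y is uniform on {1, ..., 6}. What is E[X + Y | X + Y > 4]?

P(X + Y > 4) = 2/3.
Summing (X+Y)·P(x,y) over outcomes with X + Y > 4 gives 79/18.
E[X + Y | X + Y > 4] = (79/18) / (2/3) = 79/12.

79/12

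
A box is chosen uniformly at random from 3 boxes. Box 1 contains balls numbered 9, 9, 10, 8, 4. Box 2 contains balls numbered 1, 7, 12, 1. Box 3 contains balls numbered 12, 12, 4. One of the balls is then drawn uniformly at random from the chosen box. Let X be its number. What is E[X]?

E[X | box 1] = (9+9+10+8+4)/5 = 8.
E[X | box 2] = (1+7+12+1)/4 = 21/4.
E[X | box 3] = (12+12+4)/3 = 28/3.
E[X] = (1/3)·(8) + (1/3)·(21/4) + (1/3)·(28/3) = 271/36.

271/36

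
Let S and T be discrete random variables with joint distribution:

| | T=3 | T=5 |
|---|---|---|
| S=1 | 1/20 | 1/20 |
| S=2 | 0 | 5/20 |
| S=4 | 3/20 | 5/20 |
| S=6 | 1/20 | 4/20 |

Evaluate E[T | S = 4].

P(S = 4) = 2/5.
Σ T·P over the event = 3·(3/20) + 5·(5/20) = 17/10.
E[T | S = 4] = (17/10) / (2/5) = 17/4.

17/4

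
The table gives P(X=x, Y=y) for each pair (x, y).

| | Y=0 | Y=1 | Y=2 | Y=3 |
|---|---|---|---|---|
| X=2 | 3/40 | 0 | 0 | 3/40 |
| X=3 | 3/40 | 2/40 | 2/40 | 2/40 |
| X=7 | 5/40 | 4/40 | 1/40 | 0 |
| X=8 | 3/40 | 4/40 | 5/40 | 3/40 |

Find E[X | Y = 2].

53/8

P(Y = 2) = 1/5.
Σ X·P over the event = 3·(2/40) + 7·(1/40) + 8·(5/40) = 53/40.
E[X | Y = 2] = (53/40) / (1/5) = 53/8.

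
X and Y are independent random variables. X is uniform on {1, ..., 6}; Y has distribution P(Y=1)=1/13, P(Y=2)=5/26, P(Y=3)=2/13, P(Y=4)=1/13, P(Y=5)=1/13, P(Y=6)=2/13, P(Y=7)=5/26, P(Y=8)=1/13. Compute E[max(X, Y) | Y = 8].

8

P(Y = 8) = 1/13.
Summing max(X,Y)·P(x,y) over outcomes with Y = 8 gives 8/13.
E[max(X, Y) | Y = 8] = (8/13) / (1/13) = 8.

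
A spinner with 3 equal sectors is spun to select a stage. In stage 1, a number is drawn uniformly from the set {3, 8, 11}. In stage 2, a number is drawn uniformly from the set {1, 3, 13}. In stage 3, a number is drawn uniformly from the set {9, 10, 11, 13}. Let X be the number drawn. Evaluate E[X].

95/12

E[X | stage 1] = (3+8+11)/3 = 22/3.
E[X | stage 2] = (1+3+13)/3 = 17/3.
E[X | stage 3] = (9+10+11+13)/4 = 43/4.
By the law of total expectation,
E[X] = (1/3)·(22/3) + (1/3)·(17/3) + (1/3)·(43/4) = 95/12.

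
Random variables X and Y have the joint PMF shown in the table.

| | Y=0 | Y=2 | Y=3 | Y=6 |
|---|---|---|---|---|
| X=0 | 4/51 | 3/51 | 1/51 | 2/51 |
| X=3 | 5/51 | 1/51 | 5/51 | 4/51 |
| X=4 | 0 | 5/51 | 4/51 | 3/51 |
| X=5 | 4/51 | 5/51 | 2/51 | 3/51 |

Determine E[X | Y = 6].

P(Y = 6) = 4/17.
Σ X·P over the event = 0·(2/51) + 3·(4/51) + 4·(3/51) + 5·(3/51) = 13/17.
E[X | Y = 6] = (13/17) / (4/17) = 13/4.

13/4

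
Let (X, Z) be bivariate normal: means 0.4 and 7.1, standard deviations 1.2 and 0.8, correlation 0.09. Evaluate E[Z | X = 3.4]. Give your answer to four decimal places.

E[Z | X=x] = μ_Z + ρ(σ_Z/σ_X)(x − μ_X) for jointly normal variables.
E[Z | X=3.4] = 7.1 + (0.09)·(0.8/1.2)·(3.4 − (0.4)) = 7.1 + (0.06)·(3) = 7.2800.

7.2800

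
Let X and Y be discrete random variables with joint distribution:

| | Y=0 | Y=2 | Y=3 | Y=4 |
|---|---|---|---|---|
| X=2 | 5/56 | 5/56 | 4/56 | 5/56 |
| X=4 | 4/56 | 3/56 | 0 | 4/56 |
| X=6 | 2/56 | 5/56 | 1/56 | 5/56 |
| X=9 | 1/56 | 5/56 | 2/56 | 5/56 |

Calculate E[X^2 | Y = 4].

P(Y = 4) = 19/56.
Summing X^2·P(X=x,Y=y) over the conditioning event gives 669/56.
E[X^2 | Y = 4] = (669/56) / (19/56) = 669/19.

669/19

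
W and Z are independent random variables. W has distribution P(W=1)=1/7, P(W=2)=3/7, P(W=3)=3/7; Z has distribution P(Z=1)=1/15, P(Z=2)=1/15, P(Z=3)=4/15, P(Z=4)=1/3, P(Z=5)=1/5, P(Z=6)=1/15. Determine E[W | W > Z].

P(W > Z) = 3/35.
Summing W·P(x,y) over outcomes with W > Z gives 8/35.
E[W | W > Z] = (8/35) / (3/35) = 8/3.

8/3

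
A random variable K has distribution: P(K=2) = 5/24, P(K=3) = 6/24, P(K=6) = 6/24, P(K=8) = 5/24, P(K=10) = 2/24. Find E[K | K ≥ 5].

P(K ≥ 5) = 13/24.
Σ over the event: 6·1/4 + 8·5/24 + 10·1/12 = 4.
E[K | K ≥ 5] = (4) / (13/24) = 96/13.

96/13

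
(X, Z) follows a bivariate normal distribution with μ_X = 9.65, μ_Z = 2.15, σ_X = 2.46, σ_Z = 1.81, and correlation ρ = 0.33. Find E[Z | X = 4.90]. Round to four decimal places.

0.9967

E[Z | X=x] = μ_Z + ρ(σ_Z/σ_X)(x − μ_X) for jointly normal variables.
E[Z | X=4.90] = 2.15 + (0.33)·(1.81/2.46)·(4.90 − (9.65)) = 2.15 + (0.2428)·(-4.75) = 0.9967.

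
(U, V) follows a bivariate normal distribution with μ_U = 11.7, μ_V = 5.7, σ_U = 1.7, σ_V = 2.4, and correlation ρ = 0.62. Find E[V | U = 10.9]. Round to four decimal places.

The regression of V on U has slope ρ·σ_V/σ_U and passes through (μ_U, μ_V).
E[V | U=10.9] = 5.7 + (0.62)·(2.4/1.7)·(10.9 − (11.7)) = 5.7 + (0.87529)·(-0.8) = 4.9998.

4.9998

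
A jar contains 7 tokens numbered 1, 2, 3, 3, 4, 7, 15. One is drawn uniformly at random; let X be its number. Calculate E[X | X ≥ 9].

15

P(X ≥ 9) = 1/7.
Σ over the event: 15·1/7 = 15/7.
E[X | X ≥ 9] = (15/7) / (1/7) = 15.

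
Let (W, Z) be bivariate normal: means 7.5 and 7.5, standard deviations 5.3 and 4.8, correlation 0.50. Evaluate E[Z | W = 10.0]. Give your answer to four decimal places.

8.6321

E[Z | W=x] = μ_Z + ρ(σ_Z/σ_W)(x − μ_W) for jointly normal variables.
E[Z | W=10.0] = 7.5 + (0.50)·(4.8/5.3)·(10.0 − (7.5)) = 7.5 + (0.45283)·(2.5) = 8.6321.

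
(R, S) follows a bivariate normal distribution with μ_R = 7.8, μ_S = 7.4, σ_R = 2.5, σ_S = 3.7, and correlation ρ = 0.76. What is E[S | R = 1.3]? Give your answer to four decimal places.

For a bivariate normal, E[S | R=x] = μ_S + ρ·(σ_S/σ_R)·(x − μ_R).
E[S | R=1.3] = 7.4 + (0.76)·(3.7/2.5)·(1.3 − (7.8)) = 7.4 + (1.1248)·(-6.5) = 0.0888.

0.0888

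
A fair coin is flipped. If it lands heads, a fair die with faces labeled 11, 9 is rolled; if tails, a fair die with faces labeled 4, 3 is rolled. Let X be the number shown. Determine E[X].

E[X | heads] = (11+9)/2 = 10.
E[X | tails] = (4+3)/2 = 7/2.
By the law of total expectation,
E[X] = (1/2)·(10) + (1/2)·(7/2) = 27/4.

27/4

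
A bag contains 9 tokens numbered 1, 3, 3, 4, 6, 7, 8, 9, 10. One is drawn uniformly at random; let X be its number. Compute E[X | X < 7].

17/5

P(X < 7) = 5/9.
Σ over the event: 1·1/9 + 3·2/9 + 4·1/9 + 6·1/9 = 17/9.
E[X | X < 7] = (17/9) / (5/9) = 17/5.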